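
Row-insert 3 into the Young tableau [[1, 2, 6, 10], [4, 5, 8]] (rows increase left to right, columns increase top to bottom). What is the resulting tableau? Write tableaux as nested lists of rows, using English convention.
[[1, 2, 3, 10], [4, 5, 6], [8]]

In row 1, 3 replaces 6 (the leftmost entry greater than 3); 6 is bumped to row 2. In row 2, 6 replaces 8 (the leftmost entry greater than 6); 8 is bumped to row 3. 8 starts a new row 3. The new tableau is [[1, 2, 3, 10], [4, 5, 6], [8]].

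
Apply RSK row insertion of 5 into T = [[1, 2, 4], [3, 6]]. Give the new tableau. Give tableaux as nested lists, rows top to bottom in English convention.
[[1, 2, 4, 5], [3, 6]]

5 is larger than every entry of row 1, so it is appended to row 1. The new tableau is [[1, 2, 4, 5], [3, 6]].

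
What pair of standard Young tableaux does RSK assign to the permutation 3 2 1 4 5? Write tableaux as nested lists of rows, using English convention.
P = [[1, 4, 5], [2], [3]], Q = [[1, 4, 5], [2], [3]]

Insert each entry of the permutation into P by Schensted row insertion, recording in Q the position of each new cell.

After inserting 3: P = [[3]].
After inserting 2: P = [[2], [3]].
After inserting 1: P = [[1], [2], [3]].
After inserting 4: P = [[1, 4], [2], [3]].
After inserting 5: P = [[1, 4, 5], [2], [3]].

So P = [[1, 4, 5], [2], [3]], Q = [[1, 4, 5], [2], [3]].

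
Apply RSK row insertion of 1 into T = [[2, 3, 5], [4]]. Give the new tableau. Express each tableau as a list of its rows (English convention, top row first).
In row 1, 1 replaces 2 (the leftmost entry greater than 1); 2 is bumped to row 2. In row 2, 2 replaces 4 (the leftmost entry greater than 2); 4 is bumped to row 3. 4 starts a new row 3. The new tableau is [[1, 3, 5], [2], [4]].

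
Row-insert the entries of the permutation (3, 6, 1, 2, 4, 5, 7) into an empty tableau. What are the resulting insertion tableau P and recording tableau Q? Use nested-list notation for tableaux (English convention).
Insert each entry of the permutation into P by Schensted row insertion, recording in Q the position of each new cell.

Insert 3: appended to row 1. P = [[3]].
Insert 6: appended to row 1. P = [[3, 6]].
Insert 1: 1 bumps 3 from row 1; 3 starts row 2. P = [[1, 6], [3]].
Insert 2: 2 bumps 6 from row 1; 6 appends to row 2. P = [[1, 2], [3, 6]].
Insert 4: appended to row 1. P = [[1, 2, 4], [3, 6]].
Insert 5: appended to row 1. P = [[1, 2, 4, 5], [3, 6]].
Insert 7: appended to row 1. P = [[1, 2, 4, 5, 7], [3, 6]].

So P = [[1, 2, 4, 5, 7], [3, 6]], Q = [[1, 2, 5, 6, 7], [3, 4]].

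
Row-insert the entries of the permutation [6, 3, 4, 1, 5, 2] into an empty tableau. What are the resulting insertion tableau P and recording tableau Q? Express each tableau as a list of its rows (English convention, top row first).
Insert each entry of the permutation into P by Schensted row insertion, recording in Q the position of each new cell.

After inserting 6: P = [[6]].
After inserting 3: P = [[3], [6]].
After inserting 4: P = [[3, 4], [6]].
After inserting 1: P = [[1, 4], [3], [6]].
After inserting 5: P = [[1, 4, 5], [3], [6]].
After inserting 2: P = [[1, 2, 5], [3, 4], [6]].

So P = [[1, 2, 5], [3, 4], [6]], Q = [[1, 3, 5], [2, 6], [4]].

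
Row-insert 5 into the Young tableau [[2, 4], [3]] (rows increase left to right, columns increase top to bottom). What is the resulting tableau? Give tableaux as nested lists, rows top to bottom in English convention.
5 is larger than every entry of row 1, so it is appended to row 1. The new tableau is [[2, 4, 5], [3]].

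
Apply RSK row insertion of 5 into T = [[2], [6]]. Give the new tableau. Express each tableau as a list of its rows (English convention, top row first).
5 is larger than every entry of row 1, so it is appended to row 1. The new tableau is [[2, 5], [6]].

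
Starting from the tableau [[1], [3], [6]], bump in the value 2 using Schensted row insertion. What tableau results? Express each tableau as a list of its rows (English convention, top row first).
[[1, 2], [3], [6]]

2 is larger than every entry of row 1, so it is appended to row 1. The new tableau is [[1, 2], [3], [6]].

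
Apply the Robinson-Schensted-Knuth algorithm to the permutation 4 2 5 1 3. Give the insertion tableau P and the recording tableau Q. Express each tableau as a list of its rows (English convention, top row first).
Insert each entry of the permutation into P by Schensted row insertion, recording in Q the position of each new cell.

Insert 4: appended to row 1. P = [[4]].
Insert 2: 2 bumps 4 from row 1; 4 starts row 2. P = [[2], [4]].
Insert 5: appended to row 1. P = [[2, 5], [4]].
Insert 1: 1 bumps 2 from row 1; 2 bumps 4 from row 2; 4 starts row 3. P = [[1, 5], [2], [4]].
Insert 3: 3 bumps 5 from row 1; 5 appends to row 2. P = [[1, 3], [2, 5], [4]].

So P = [[1, 3], [2, 5], [4]], Q = [[1, 3], [2, 5], [4]].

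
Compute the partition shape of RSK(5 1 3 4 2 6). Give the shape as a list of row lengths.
Row-insert each entry into an empty tableau.

After inserting 5: P = [[5]].
After inserting 1: P = [[1], [5]].
After inserting 3: P = [[1, 3], [5]].
After inserting 4: P = [[1, 3, 4], [5]].
After inserting 2: P = [[1, 2, 4], [3], [5]].
After inserting 6: P = [[1, 2, 4, 6], [3], [5]].

The final insertion tableau P = [[1, 2, 4, 6], [3], [5]] has shape [4, 1, 1].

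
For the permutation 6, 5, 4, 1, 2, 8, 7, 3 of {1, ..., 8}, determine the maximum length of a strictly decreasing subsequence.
4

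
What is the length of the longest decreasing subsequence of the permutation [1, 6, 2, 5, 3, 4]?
3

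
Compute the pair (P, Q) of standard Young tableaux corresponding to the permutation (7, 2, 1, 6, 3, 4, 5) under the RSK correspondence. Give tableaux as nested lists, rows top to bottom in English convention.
Insert each entry of the permutation into P by Schensted row insertion, recording in Q the position of each new cell.

Insert 7: appended to row 1. P = [[7]].
Insert 2: 2 bumps 7 from row 1; 7 starts row 2. P = [[2], [7]].
Insert 1: 1 bumps 2 from row 1; 2 bumps 7 from row 2; 7 starts row 3. P = [[1], [2], [7]].
Insert 6: appended to row 1. P = [[1, 6], [2], [7]].
Insert 3: 3 bumps 6 from row 1; 6 appends to row 2. P = [[1, 3], [2, 6], [7]].
Insert 4: appended to row 1. P = [[1, 3, 4], [2, 6], [7]].
Insert 5: appended to row 1. P = [[1, 3, 4, 5], [2, 6], [7]].

So P = [[1, 3, 4, 5], [2, 6], [7]], Q = [[1, 4, 6, 7], [2, 5], [3]].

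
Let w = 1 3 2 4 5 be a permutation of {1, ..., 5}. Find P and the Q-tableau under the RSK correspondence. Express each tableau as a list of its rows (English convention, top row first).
P = [[1, 2, 4, 5], [3]], Q = [[1, 2, 4, 5], [3]]

Insert each entry of the permutation into P by Schensted row insertion, recording in Q the position of each new cell.

After inserting 1: P = [[1]].
After inserting 3: P = [[1, 3]].
After inserting 2: P = [[1, 2], [3]].
After inserting 4: P = [[1, 2, 4], [3]].
After inserting 5: P = [[1, 2, 4, 5], [3]].

So P = [[1, 2, 4, 5], [3]], Q = [[1, 2, 4, 5], [3]].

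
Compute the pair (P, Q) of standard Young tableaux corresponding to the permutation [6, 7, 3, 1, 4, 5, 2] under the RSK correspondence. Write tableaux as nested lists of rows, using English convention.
Insert each entry of the permutation into P by Schensted row insertion, recording in Q the position of each new cell.

Insert 6: appended to row 1. P = [[6]].
Insert 7: appended to row 1. P = [[6, 7]].
Insert 3: 3 bumps 6 from row 1; 6 starts row 2. P = [[3, 7], [6]].
Insert 1: 1 bumps 3 from row 1; 3 bumps 6 from row 2; 6 starts row 3. P = [[1, 7], [3], [6]].
Insert 4: 4 bumps 7 from row 1; 7 appends to row 2. P = [[1, 4], [3, 7], [6]].
Insert 5: appended to row 1. P = [[1, 4, 5], [3, 7], [6]].
Insert 2: 2 bumps 4 from row 1; 4 bumps 7 from row 2; 7 appends to row 3. P = [[1, 2, 5], [3, 4], [6, 7]].

So P = [[1, 2, 5], [3, 4], [6, 7]], Q = [[1, 2, 6], [3, 5], [4, 7]].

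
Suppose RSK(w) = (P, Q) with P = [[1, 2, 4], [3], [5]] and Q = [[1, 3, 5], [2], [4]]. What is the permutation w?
5 1 3 2 4

Reverse the RSK construction: for i from n down to 1, find the cell of Q containing i, remove the entry at that cell from P, and reverse-bump it up through P; the value ejected from row 1 is w(i).

Step i=5: Q has 5 at row 1, column 3; remove that cell from P, ejecting 4. So w(5) = 4. P is now [[1, 2], [3], [5]].
Step i=4: Q has 4 at row 3, column 1; remove 5 from row 3 of P and reverse-bump: 5 enters row 2 and ejects 3; 3 enters row 1 and ejects 2. So w(4) = 2. P is now [[1, 3], [5]].
Step i=3: Q has 3 at row 1, column 2; remove that cell from P, ejecting 3. So w(3) = 3. P is now [[1], [5]].
Step i=2: Q has 2 at row 2, column 1; remove 5 from row 2 of P and reverse-bump: 5 enters row 1 and ejects 1. So w(2) = 1. P is now [[5]].
Step i=1: Q has 1 at row 1, column 1; remove that cell from P, ejecting 5. So w(1) = 5. P is now [].

So w = 5 1 3 2 4.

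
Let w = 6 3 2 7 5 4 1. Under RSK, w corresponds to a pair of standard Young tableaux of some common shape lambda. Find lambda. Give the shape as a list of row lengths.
Row-insert each entry into an empty tableau.

After inserting 6: P = [[6]].
After inserting 3: P = [[3], [6]].
After inserting 2: P = [[2], [3], [6]].
After inserting 7: P = [[2, 7], [3], [6]].
After inserting 5: P = [[2, 5], [3, 7], [6]].
After inserting 4: P = [[2, 4], [3, 5], [6, 7]].
After inserting 1: P = [[1, 4], [2, 5], [3, 7], [6]].

The final insertion tableau P = [[1, 4], [2, 5], [3, 7], [6]] has shape [2, 2, 2, 1].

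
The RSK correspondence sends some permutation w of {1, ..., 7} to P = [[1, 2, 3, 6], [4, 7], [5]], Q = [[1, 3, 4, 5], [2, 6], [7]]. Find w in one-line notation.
Reverse the RSK construction: for i from n down to 1, find the cell of Q containing i, remove the entry at that cell from P, and reverse-bump it up through P; the value ejected from row 1 is w(i).

Step i=7: Q has 7 at row 3, column 1; remove 5 from row 3 of P and reverse-bump: 5 enters row 2 and ejects 4; 4 enters row 1 and ejects 3. So w(7) = 3. P is now [[1, 2, 4, 6], [5, 7]].
Step i=6: Q has 6 at row 2, column 2; remove 7 from row 2 of P and reverse-bump: 7 enters row 1 and ejects 6. So w(6) = 6. P is now [[1, 2, 4, 7], [5]].
Step i=5: Q has 5 at row 1, column 4; remove that cell from P, ejecting 7. So w(5) = 7. P is now [[1, 2, 4], [5]].
Step i=4: Q has 4 at row 1, column 3; remove that cell from P, ejecting 4. So w(4) = 4. P is now [[1, 2], [5]].
Step i=3: Q has 3 at row 1, column 2; remove that cell from P, ejecting 2. So w(3) = 2. P is now [[1], [5]].
Step i=2: Q has 2 at row 2, column 1; remove 5 from row 2 of P and reverse-bump: 5 enters row 1 and ejects 1. So w(2) = 1. P is now [[5]].
Step i=1: Q has 1 at row 1, column 1; remove that cell from P, ejecting 5. So w(1) = 5. P is now [].

So w = 5 1 2 4 7 6 3.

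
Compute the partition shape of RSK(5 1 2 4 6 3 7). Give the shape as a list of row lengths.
Row-insert each entry into an empty tableau.

After inserting 5: P = [[5]].
After inserting 1: P = [[1], [5]].
After inserting 2: P = [[1, 2], [5]].
After inserting 4: P = [[1, 2, 4], [5]].
After inserting 6: P = [[1, 2, 4, 6], [5]].
After inserting 3: P = [[1, 2, 3, 6], [4], [5]].
After inserting 7: P = [[1, 2, 3, 6, 7], [4], [5]].

The final insertion tableau P = [[1, 2, 3, 6, 7], [4], [5]] has shape [5, 1, 1].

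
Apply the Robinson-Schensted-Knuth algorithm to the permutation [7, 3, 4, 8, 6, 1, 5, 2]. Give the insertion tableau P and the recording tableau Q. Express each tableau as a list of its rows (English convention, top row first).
P = [[1, 2, 5], [3, 4], [6, 8], [7]], Q = [[1, 3, 4], [2, 5], [6, 7], [8]]

Insert each entry of the permutation into P by Schensted row insertion, recording in Q the position of each new cell.

Insert 7: appended to row 1. P = [[7]], Q = [[1]].
Insert 3: 3 bumps 7 from row 1; 7 starts row 2. P = [[3], [7]], Q = [[1], [2]].
Insert 4: appended to row 1. P = [[3, 4], [7]], Q = [[1, 3], [2]].
Insert 8: appended to row 1. P = [[3, 4, 8], [7]], Q = [[1, 3, 4], [2]].
Insert 6: 6 bumps 8 from row 1; 8 appends to row 2. P = [[3, 4, 6], [7, 8]], Q = [[1, 3, 4], [2, 5]].
Insert 1: 1 bumps 3 from row 1; 3 bumps 7 from row 2; 7 starts row 3. P = [[1, 4, 6], [3, 8], [7]], Q = [[1, 3, 4], [2, 5], [6]].
Insert 5: 5 bumps 6 from row 1; 6 bumps 8 from row 2; 8 appends to row 3. P = [[1, 4, 5], [3, 6], [7, 8]], Q = [[1, 3, 4], [2, 5], [6, 7]].
Insert 2: 2 bumps 4 from row 1; 4 bumps 6 from row 2; 6 bumps 7 from row 3; 7 starts row 4. P = [[1, 2, 5], [3, 4], [6, 8], [7]], Q = [[1, 3, 4], [2, 5], [6, 7], [8]].

So P = [[1, 2, 5], [3, 4], [6, 8], [7]], Q = [[1, 3, 4], [2, 5], [6, 7], [8]].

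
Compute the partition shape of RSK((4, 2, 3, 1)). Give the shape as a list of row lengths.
[2, 1, 1]

Row-insert each entry into an empty tableau.

After inserting 4: P = [[4]].
After inserting 2: P = [[2], [4]].
After inserting 3: P = [[2, 3], [4]].
After inserting 1: P = [[1, 3], [2], [4]].

The final insertion tableau P = [[1, 3], [2], [4]] has shape [2, 1, 1].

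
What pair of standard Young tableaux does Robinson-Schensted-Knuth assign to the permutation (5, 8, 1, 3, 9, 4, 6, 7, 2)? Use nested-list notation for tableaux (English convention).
Insert each entry of the permutation into P by Schensted row insertion, recording in Q the position of each new cell.

Insert 5: appended to row 1. P = [[5]].
Insert 8: appended to row 1. P = [[5, 8]].
Insert 1: 1 bumps 5 from row 1; 5 starts row 2. P = [[1, 8], [5]].
Insert 3: 3 bumps 8 from row 1; 8 appends to row 2. P = [[1, 3], [5, 8]].
Insert 9: appended to row 1. P = [[1, 3, 9], [5, 8]].
Insert 4: 4 bumps 9 from row 1; 9 appends to row 2. P = [[1, 3, 4], [5, 8, 9]].
Insert 6: appended to row 1. P = [[1, 3, 4, 6], [5, 8, 9]].
Insert 7: appended to row 1. P = [[1, 3, 4, 6, 7], [5, 8, 9]].
Insert 2: 2 bumps 3 from row 1; 3 bumps 5 from row 2; 5 starts row 3. P = [[1, 2, 4, 6, 7], [3, 8, 9], [5]].

So P = [[1, 2, 4, 6, 7], [3, 8, 9], [5]], Q = [[1, 2, 5, 7, 8], [3, 4, 6], [9]].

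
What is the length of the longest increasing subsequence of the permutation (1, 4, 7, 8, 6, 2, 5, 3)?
4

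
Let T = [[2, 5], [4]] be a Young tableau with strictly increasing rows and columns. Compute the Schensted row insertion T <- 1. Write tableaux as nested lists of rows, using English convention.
[[1, 5], [2], [4]]

In row 1, 1 replaces 2 (the leftmost entry greater than 1); 2 is bumped to row 2. In row 2, 2 replaces 4 (the leftmost entry greater than 2); 4 is bumped to row 3. 4 starts a new row 3. The new tableau is [[1, 5], [2], [4]].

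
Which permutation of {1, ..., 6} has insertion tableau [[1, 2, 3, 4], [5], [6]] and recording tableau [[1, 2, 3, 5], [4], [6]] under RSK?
1 2 6 3 5 4

Reverse the RSK construction: for i from n down to 1, find the cell of Q containing i, remove the entry at that cell from P, and reverse-bump it up through P; the value ejected from row 1 is w(i).

Step i=6: Q has 6 at row 3, column 1; remove 6 from row 3 of P and reverse-bump: 6 enters row 2 and ejects 5; 5 enters row 1 and ejects 4. So w(6) = 4. P is now [[1, 2, 3, 5], [6]].
Step i=5: Q has 5 at row 1, column 4; remove that cell from P, ejecting 5. So w(5) = 5. P is now [[1, 2, 3], [6]].
Step i=4: Q has 4 at row 2, column 1; remove 6 from row 2 of P and reverse-bump: 6 enters row 1 and ejects 3. So w(4) = 3. P is now [[1, 2, 6]].
Step i=3: Q has 3 at row 1, column 3; remove that cell from P, ejecting 6. So w(3) = 6. P is now [[1, 2]].
Step i=2: Q has 2 at row 1, column 2; remove that cell from P, ejecting 2. So w(2) = 2. P is now [[1]].
Step i=1: Q has 1 at row 1, column 1; remove that cell from P, ejecting 1. So w(1) = 1. P is now [].

So w = 1 2 6 3 5 4.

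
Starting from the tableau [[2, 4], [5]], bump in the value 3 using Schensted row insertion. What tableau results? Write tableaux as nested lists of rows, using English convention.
[[2, 3], [4], [5]]

In row 1, 3 replaces 4 (the leftmost entry greater than 3); 4 is bumped to row 2. In row 2, 4 replaces 5 (the leftmost entry greater than 4); 5 is bumped to row 3. 5 starts a new row 3. The new tableau is [[2, 3], [4], [5]].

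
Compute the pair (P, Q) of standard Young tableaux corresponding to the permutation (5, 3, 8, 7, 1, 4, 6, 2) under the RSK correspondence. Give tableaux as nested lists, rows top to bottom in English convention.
P = [[1, 2, 6], [3, 4], [5, 7], [8]], Q = [[1, 3, 7], [2, 4], [5, 6], [8]]

Insert each entry of the permutation into P by Schensted row insertion, recording in Q the position of each new cell.

Insert 5: appended to row 1. P = [[5]].
Insert 3: 3 bumps 5 from row 1; 5 starts row 2. P = [[3], [5]].
Insert 8: appended to row 1. P = [[3, 8], [5]].
Insert 7: 7 bumps 8 from row 1; 8 appends to row 2. P = [[3, 7], [5, 8]].
Insert 1: 1 bumps 3 from row 1; 3 bumps 5 from row 2; 5 starts row 3. P = [[1, 7], [3, 8], [5]].
Insert 4: 4 bumps 7 from row 1; 7 bumps 8 from row 2; 8 appends to row 3. P = [[1, 4], [3, 7], [5, 8]].
Insert 6: appended to row 1. P = [[1, 4, 6], [3, 7], [5, 8]].
Insert 2: 2 bumps 4 from row 1; 4 bumps 7 from row 2; 7 bumps 8 from row 3; 8 starts row 4. P = [[1, 2, 6], [3, 4], [5, 7], [8]].

So P = [[1, 2, 6], [3, 4], [5, 7], [8]], Q = [[1, 3, 7], [2, 4], [5, 6], [8]].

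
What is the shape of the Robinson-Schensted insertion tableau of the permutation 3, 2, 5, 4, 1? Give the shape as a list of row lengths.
RSK row insertion gives P = [[1, 4], [2, 5], [3]], which has shape [2, 2, 1].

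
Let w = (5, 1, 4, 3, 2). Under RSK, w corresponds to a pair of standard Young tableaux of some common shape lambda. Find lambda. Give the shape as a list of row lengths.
[2, 1, 1, 1]

Row-insert each entry into an empty tableau.

After inserting 5: P = [[5]].
After inserting 1: P = [[1], [5]].
After inserting 4: P = [[1, 4], [5]].
After inserting 3: P = [[1, 3], [4], [5]].
After inserting 2: P = [[1, 2], [3], [4], [5]].

The final insertion tableau P = [[1, 2], [3], [4], [5]] has shape [2, 1, 1, 1].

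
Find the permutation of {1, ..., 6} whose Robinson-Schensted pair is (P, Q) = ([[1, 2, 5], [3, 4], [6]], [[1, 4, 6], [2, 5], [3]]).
Reverse the RSK construction: for i from n down to 1, find the cell of Q containing i, remove the entry at that cell from P, and reverse-bump it up through P; the value ejected from row 1 is w(i).

Step i=6: Q has 6 at row 1, column 3; remove that cell from P, ejecting 5. So w(6) = 5. P is now [[1, 2], [3, 4], [6]].
Step i=5: Q has 5 at row 2, column 2; remove 4 from row 2 of P and reverse-bump: 4 enters row 1 and ejects 2. So w(5) = 2. P is now [[1, 4], [3], [6]].
Step i=4: Q has 4 at row 1, column 2; remove that cell from P, ejecting 4. So w(4) = 4. P is now [[1], [3], [6]].
Step i=3: Q has 3 at row 3, column 1; remove 6 from row 3 of P and reverse-bump: 6 enters row 2 and ejects 3; 3 enters row 1 and ejects 1. So w(3) = 1. P is now [[3], [6]].
Step i=2: Q has 2 at row 2, column 1; remove 6 from row 2 of P and reverse-bump: 6 enters row 1 and ejects 3. So w(2) = 3. P is now [[6]].
Step i=1: Q has 1 at row 1, column 1; remove that cell from P, ejecting 6. So w(1) = 6. P is now [].

So w = 6 3 1 4 2 5.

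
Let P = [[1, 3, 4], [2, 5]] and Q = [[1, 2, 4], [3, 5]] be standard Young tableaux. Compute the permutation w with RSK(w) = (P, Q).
Reverse the RSK construction: for i from n down to 1, find the cell of Q containing i, remove the entry at that cell from P, and reverse-bump it up through P; the value ejected from row 1 is w(i).

Step i=5: Q has 5 at row 2, column 2; remove 5 from row 2 of P and reverse-bump: 5 enters row 1 and ejects 4. So w(5) = 4. P is now [[1, 3, 5], [2]].
Step i=4: Q has 4 at row 1, column 3; remove that cell from P, ejecting 5. So w(4) = 5. P is now [[1, 3], [2]].
Step i=3: Q has 3 at row 2, column 1; remove 2 from row 2 of P and reverse-bump: 2 enters row 1 and ejects 1. So w(3) = 1. P is now [[2, 3]].
Step i=2: Q has 2 at row 1, column 2; remove that cell from P, ejecting 3. So w(2) = 3. P is now [[2]].
Step i=1: Q has 1 at row 1, column 1; remove that cell from P, ejecting 2. So w(1) = 2. P is now [].

So w = 2 3 1 5 4.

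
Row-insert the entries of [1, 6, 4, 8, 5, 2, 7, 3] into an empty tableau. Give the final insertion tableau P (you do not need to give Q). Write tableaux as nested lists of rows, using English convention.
P = [[1, 2, 3, 7], [4, 5], [6, 8]]

After inserting 1: P = [[1]].
After inserting 6: P = [[1, 6]].
After inserting 4: P = [[1, 4], [6]].
After inserting 8: P = [[1, 4, 8], [6]].
After inserting 5: P = [[1, 4, 5], [6, 8]].
After inserting 2: P = [[1, 2, 5], [4, 8], [6]].
After inserting 7: P = [[1, 2, 5, 7], [4, 8], [6]].
After inserting 3: P = [[1, 2, 3, 7], [4, 5], [6, 8]].

So P = [[1, 2, 3, 7], [4, 5], [6, 8]].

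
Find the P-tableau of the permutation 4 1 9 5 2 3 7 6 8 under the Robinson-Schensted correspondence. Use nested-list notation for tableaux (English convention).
P = [[1, 2, 3, 6, 8], [4, 5, 7], [9]]

Insert 4: appended to row 1. P = [[4]].
Insert 1: 1 bumps 4 from row 1; 4 starts row 2. P = [[1], [4]].
Insert 9: appended to row 1. P = [[1, 9], [4]].
Insert 5: 5 bumps 9 from row 1; 9 appends to row 2. P = [[1, 5], [4, 9]].
Insert 2: 2 bumps 5 from row 1; 5 bumps 9 from row 2; 9 starts row 3. P = [[1, 2], [4, 5], [9]].
Insert 3: appended to row 1. P = [[1, 2, 3], [4, 5], [9]].
Insert 7: appended to row 1. P = [[1, 2, 3, 7], [4, 5], [9]].
Insert 6: 6 bumps 7 from row 1; 7 appends to row 2. P = [[1, 2, 3, 6], [4, 5, 7], [9]].
Insert 8: appended to row 1. P = [[1, 2, 3, 6, 8], [4, 5, 7], [9]].

So P = [[1, 2, 3, 6, 8], [4, 5, 7], [9]].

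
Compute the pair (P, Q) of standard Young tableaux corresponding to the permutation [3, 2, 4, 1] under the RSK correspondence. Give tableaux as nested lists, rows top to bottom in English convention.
P = [[1, 4], [2], [3]], Q = [[1, 3], [2], [4]]

Insert each entry of the permutation into P by Schensted row insertion, recording in Q the position of each new cell.

After inserting 3: P = [[3]].
After inserting 2: P = [[2], [3]].
After inserting 4: P = [[2, 4], [3]].
After inserting 1: P = [[1, 4], [2], [3]].

So P = [[1, 4], [2], [3]], Q = [[1, 3], [2], [4]].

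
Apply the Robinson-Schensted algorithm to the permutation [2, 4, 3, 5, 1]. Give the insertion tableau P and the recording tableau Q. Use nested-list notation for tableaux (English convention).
Insert each entry of the permutation into P by Schensted row insertion, recording in Q the position of each new cell.

After inserting 2: P = [[2]].
After inserting 4: P = [[2, 4]].
After inserting 3: P = [[2, 3], [4]].
After inserting 5: P = [[2, 3, 5], [4]].
After inserting 1: P = [[1, 3, 5], [2], [4]].

So P = [[1, 3, 5], [2], [4]], Q = [[1, 2, 4], [3], [5]].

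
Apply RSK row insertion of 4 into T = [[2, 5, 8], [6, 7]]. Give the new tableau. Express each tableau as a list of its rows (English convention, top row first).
In row 1, 4 replaces 5 (the leftmost entry greater than 4); 5 is bumped to row 2. In row 2, 5 replaces 6 (the leftmost entry greater than 5); 6 is bumped to row 3. 6 starts a new row 3. The new tableau is [[2, 4, 8], [5, 7], [6]].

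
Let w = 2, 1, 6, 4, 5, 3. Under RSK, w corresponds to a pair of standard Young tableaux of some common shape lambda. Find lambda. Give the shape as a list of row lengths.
[3, 2, 1]

Row-insert each entry into an empty tableau.

After inserting 2: P = [[2]].
After inserting 1: P = [[1], [2]].
After inserting 6: P = [[1, 6], [2]].
After inserting 4: P = [[1, 4], [2, 6]].
After inserting 5: P = [[1, 4, 5], [2, 6]].
After inserting 3: P = [[1, 3, 5], [2, 4], [6]].

The final insertion tableau P = [[1, 3, 5], [2, 4], [6]] has shape [3, 2, 1].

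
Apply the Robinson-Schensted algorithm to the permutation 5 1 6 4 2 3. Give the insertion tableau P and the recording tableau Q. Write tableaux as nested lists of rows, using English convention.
P = [[1, 2, 3], [4, 6], [5]], Q = [[1, 3, 6], [2, 4], [5]]

Insert each entry of the permutation into P by Schensted row insertion, recording in Q the position of each new cell.

Insert 5: appended to row 1. P = [[5]].
Insert 1: 1 bumps 5 from row 1; 5 starts row 2. P = [[1], [5]].
Insert 6: appended to row 1. P = [[1, 6], [5]].
Insert 4: 4 bumps 6 from row 1; 6 appends to row 2. P = [[1, 4], [5, 6]].
Insert 2: 2 bumps 4 from row 1; 4 bumps 5 from row 2; 5 starts row 3. P = [[1, 2], [4, 6], [5]].
Insert 3: appended to row 1. P = [[1, 2, 3], [4, 6], [5]].

So P = [[1, 2, 3], [4, 6], [5]], Q = [[1, 3, 6], [2, 4], [5]].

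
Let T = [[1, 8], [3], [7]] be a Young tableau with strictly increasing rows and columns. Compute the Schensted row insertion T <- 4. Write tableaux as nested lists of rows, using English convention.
[[1, 4], [3, 8], [7]]

In row 1, 4 replaces 8 (the leftmost entry greater than 4); 8 is bumped to row 2. 8 is appended to row 2. The new tableau is [[1, 4], [3, 8], [7]].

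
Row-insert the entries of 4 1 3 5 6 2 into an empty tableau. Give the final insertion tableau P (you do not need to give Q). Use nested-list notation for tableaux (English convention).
P = [[1, 2, 5, 6], [3], [4]]

Insert 4: appended to row 1. P = [[4]].
Insert 1: 1 bumps 4 from row 1; 4 starts row 2. P = [[1], [4]].
Insert 3: appended to row 1. P = [[1, 3], [4]].
Insert 5: appended to row 1. P = [[1, 3, 5], [4]].
Insert 6: appended to row 1. P = [[1, 3, 5, 6], [4]].
Insert 2: 2 bumps 3 from row 1; 3 bumps 4 from row 2; 4 starts row 3. P = [[1, 2, 5, 6], [3], [4]].

So P = [[1, 2, 5, 6], [3], [4]].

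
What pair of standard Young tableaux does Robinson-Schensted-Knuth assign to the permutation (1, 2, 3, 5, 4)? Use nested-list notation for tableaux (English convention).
P = [[1, 2, 3, 4], [5]], Q = [[1, 2, 3, 4], [5]]

Insert each entry of the permutation into P by Schensted row insertion, recording in Q the position of each new cell.

Insert 1: appended to row 1. P = [[1]].
Insert 2: appended to row 1. P = [[1, 2]].
Insert 3: appended to row 1. P = [[1, 2, 3]].
Insert 5: appended to row 1. P = [[1, 2, 3, 5]].
Insert 4: 4 bumps 5 from row 1; 5 starts row 2. P = [[1, 2, 3, 4], [5]].

So P = [[1, 2, 3, 4], [5]], Q = [[1, 2, 3, 4], [5]].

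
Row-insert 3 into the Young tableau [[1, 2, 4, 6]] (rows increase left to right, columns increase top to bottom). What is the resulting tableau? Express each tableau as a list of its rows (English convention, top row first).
In row 1, 3 replaces 4 (the leftmost entry greater than 3); 4 is bumped to row 2. 4 starts a new row 2. The new tableau is [[1, 2, 3, 6], [4]].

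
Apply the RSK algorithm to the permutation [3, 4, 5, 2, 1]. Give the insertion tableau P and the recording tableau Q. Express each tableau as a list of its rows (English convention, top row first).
P = [[1, 4, 5], [2], [3]], Q = [[1, 2, 3], [4], [5]]

Insert each entry of the permutation into P by Schensted row insertion, recording in Q the position of each new cell.

Insert 3: appended to row 1. P = [[3]].
Insert 4: appended to row 1. P = [[3, 4]].
Insert 5: appended to row 1. P = [[3, 4, 5]].
Insert 2: 2 bumps 3 from row 1; 3 starts row 2. P = [[2, 4, 5], [3]].
Insert 1: 1 bumps 2 from row 1; 2 bumps 3 from row 2; 3 starts row 3. P = [[1, 4, 5], [2], [3]].

So P = [[1, 4, 5], [2], [3]], Q = [[1, 2, 3], [4], [5]].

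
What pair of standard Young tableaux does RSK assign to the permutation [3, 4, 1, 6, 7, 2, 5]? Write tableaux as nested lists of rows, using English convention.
Insert each entry of the permutation into P by Schensted row insertion, recording in Q the position of each new cell.

Insert 3: appended to row 1. P = [[3]], Q = [[1]].
Insert 4: appended to row 1. P = [[3, 4]], Q = [[1, 2]].
Insert 1: 1 bumps 3 from row 1; 3 starts row 2. P = [[1, 4], [3]], Q = [[1, 2], [3]].
Insert 6: appended to row 1. P = [[1, 4, 6], [3]], Q = [[1, 2, 4], [3]].
Insert 7: appended to row 1. P = [[1, 4, 6, 7], [3]], Q = [[1, 2, 4, 5], [3]].
Insert 2: 2 bumps 4 from row 1; 4 appends to row 2. P = [[1, 2, 6, 7], [3, 4]], Q = [[1, 2, 4, 5], [3, 6]].
Insert 5: 5 bumps 6 from row 1; 6 appends to row 2. P = [[1, 2, 5, 7], [3, 4, 6]], Q = [[1, 2, 4, 5], [3, 6, 7]].

So P = [[1, 2, 5, 7], [3, 4, 6]], Q = [[1, 2, 4, 5], [3, 6, 7]].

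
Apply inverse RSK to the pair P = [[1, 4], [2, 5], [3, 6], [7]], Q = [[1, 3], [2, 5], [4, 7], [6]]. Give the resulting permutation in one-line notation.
7 3 6 2 5 1 4

Reverse the RSK construction: for i from n down to 1, find the cell of Q containing i, remove the entry at that cell from P, and reverse-bump it up through P; the value ejected from row 1 is w(i).

Step i=7: Q has 7 at row 3, column 2; remove 6 from row 3 of P and reverse-bump: 6 enters row 2 and ejects 5; 5 enters row 1 and ejects 4. So w(7) = 4. P is now [[1, 5], [2, 6], [3], [7]].
Step i=6: Q has 6 at row 4, column 1; remove 7 from row 4 of P and reverse-bump: 7 enters row 3 and ejects 3; 3 enters row 2 and ejects 2; 2 enters row 1 and ejects 1. So w(6) = 1. P is now [[2, 5], [3, 6], [7]].
Step i=5: Q has 5 at row 2, column 2; remove 6 from row 2 of P and reverse-bump: 6 enters row 1 and ejects 5. So w(5) = 5. P is now [[2, 6], [3], [7]].
Step i=4: Q has 4 at row 3, column 1; remove 7 from row 3 of P and reverse-bump: 7 enters row 2 and ejects 3; 3 enters row 1 and ejects 2. So w(4) = 2. P is now [[3, 6], [7]].
Step i=3: Q has 3 at row 1, column 2; remove that cell from P, ejecting 6. So w(3) = 6. P is now [[3], [7]].
Step i=2: Q has 2 at row 2, column 1; remove 7 from row 2 of P and reverse-bump: 7 enters row 1 and ejects 3. So w(2) = 3. P is now [[7]].
Step i=1: Q has 1 at row 1, column 1; remove that cell from P, ejecting 7. So w(1) = 7. P is now [].

So w = 7 3 6 2 5 1 4.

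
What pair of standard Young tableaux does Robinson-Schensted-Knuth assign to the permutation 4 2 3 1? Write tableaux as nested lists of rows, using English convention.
P = [[1, 3], [2], [4]], Q = [[1, 3], [2], [4]]

Insert each entry of the permutation into P by Schensted row insertion, recording in Q the position of each new cell.

After inserting 4: P = [[4]].
After inserting 2: P = [[2], [4]].
After inserting 3: P = [[2, 3], [4]].
After inserting 1: P = [[1, 3], [2], [4]].

So P = [[1, 3], [2], [4]], Q = [[1, 3], [2], [4]].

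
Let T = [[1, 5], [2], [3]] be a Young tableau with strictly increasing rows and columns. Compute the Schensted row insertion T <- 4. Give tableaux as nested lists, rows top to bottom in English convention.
[[1, 4], [2, 5], [3]]

In row 1, 4 replaces 5 (the leftmost entry greater than 4); 5 is bumped to row 2. 5 is appended to row 2. The new tableau is [[1, 4], [2, 5], [3]].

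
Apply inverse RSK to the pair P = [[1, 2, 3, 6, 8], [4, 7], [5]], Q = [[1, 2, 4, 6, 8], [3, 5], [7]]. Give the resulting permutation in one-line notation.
Reverse the RSK construction: for i from n down to 1, find the cell of Q containing i, remove the entry at that cell from P, and reverse-bump it up through P; the value ejected from row 1 is w(i).

Step i=8: Q has 8 at row 1, column 5; remove that cell from P, ejecting 8. So w(8) = 8. P is now [[1, 2, 3, 6], [4, 7], [5]].
Step i=7: Q has 7 at row 3, column 1; remove 5 from row 3 of P and reverse-bump: 5 enters row 2 and ejects 4; 4 enters row 1 and ejects 3. So w(7) = 3. P is now [[1, 2, 4, 6], [5, 7]].
Step i=6: Q has 6 at row 1, column 4; remove that cell from P, ejecting 6. So w(6) = 6. P is now [[1, 2, 4], [5, 7]].
Step i=5: Q has 5 at row 2, column 2; remove 7 from row 2 of P and reverse-bump: 7 enters row 1 and ejects 4. So w(5) = 4. P is now [[1, 2, 7], [5]].
Step i=4: Q has 4 at row 1, column 3; remove that cell from P, ejecting 7. So w(4) = 7. P is now [[1, 2], [5]].
Step i=3: Q has 3 at row 2, column 1; remove 5 from row 2 of P and reverse-bump: 5 enters row 1 and ejects 2. So w(3) = 2. P is now [[1, 5]].
Step i=2: Q has 2 at row 1, column 2; remove that cell from P, ejecting 5. So w(2) = 5. P is now [[1]].
Step i=1: Q has 1 at row 1, column 1; remove that cell from P, ejecting 1. So w(1) = 1. P is now [].

So w = 1 5 2 7 4 6 3 8.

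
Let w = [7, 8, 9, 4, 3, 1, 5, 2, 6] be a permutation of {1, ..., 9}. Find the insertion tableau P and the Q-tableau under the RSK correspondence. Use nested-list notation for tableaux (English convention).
P = [[1, 2, 6], [3, 5, 9], [4, 8], [7]], Q = [[1, 2, 3], [4, 7, 9], [5, 8], [6]]

Insert each entry of the permutation into P by Schensted row insertion, recording in Q the position of each new cell.

After inserting 7: P = [[7]].
After inserting 8: P = [[7, 8]].
After inserting 9: P = [[7, 8, 9]].
After inserting 4: P = [[4, 8, 9], [7]].
After inserting 3: P = [[3, 8, 9], [4], [7]].
After inserting 1: P = [[1, 8, 9], [3], [4], [7]].
After inserting 5: P = [[1, 5, 9], [3, 8], [4], [7]].
After inserting 2: P = [[1, 2, 9], [3, 5], [4, 8], [7]].
After inserting 6: P = [[1, 2, 6], [3, 5, 9], [4, 8], [7]].

So P = [[1, 2, 6], [3, 5, 9], [4, 8], [7]], Q = [[1, 2, 3], [4, 7, 9], [5, 8], [6]].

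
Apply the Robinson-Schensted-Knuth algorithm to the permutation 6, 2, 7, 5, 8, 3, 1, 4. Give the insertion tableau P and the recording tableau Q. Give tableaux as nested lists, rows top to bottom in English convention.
Insert each entry of the permutation into P by Schensted row insertion, recording in Q the position of each new cell.

Insert 6: appended to row 1. P = [[6]].
Insert 2: 2 bumps 6 from row 1; 6 starts row 2. P = [[2], [6]].
Insert 7: appended to row 1. P = [[2, 7], [6]].
Insert 5: 5 bumps 7 from row 1; 7 appends to row 2. P = [[2, 5], [6, 7]].
Insert 8: appended to row 1. P = [[2, 5, 8], [6, 7]].
Insert 3: 3 bumps 5 from row 1; 5 bumps 6 from row 2; 6 starts row 3. P = [[2, 3, 8], [5, 7], [6]].
Insert 1: 1 bumps 2 from row 1; 2 bumps 5 from row 2; 5 bumps 6 from row 3; 6 starts row 4. P = [[1, 3, 8], [2, 7], [5], [6]].
Insert 4: 4 bumps 8 from row 1; 8 appends to row 2. P = [[1, 3, 4], [2, 7, 8], [5], [6]].

So P = [[1, 3, 4], [2, 7, 8], [5], [6]], Q = [[1, 3, 5], [2, 4, 8], [6], [7]].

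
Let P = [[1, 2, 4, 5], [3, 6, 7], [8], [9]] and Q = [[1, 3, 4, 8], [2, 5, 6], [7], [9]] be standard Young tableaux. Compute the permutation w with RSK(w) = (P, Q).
Reverse the RSK construction: for i from n down to 1, find the cell of Q containing i, remove the entry at that cell from P, and reverse-bump it up through P; the value ejected from row 1 is w(i).

Step i=9: Q has 9 at row 4, column 1; remove 9 from row 4 of P and reverse-bump: 9 enters row 3 and ejects 8; 8 enters row 2 and ejects 7; 7 enters row 1 and ejects 5. So w(9) = 5. P is now [[1, 2, 4, 7], [3, 6, 8], [9]].
Step i=8: Q has 8 at row 1, column 4; remove that cell from P, ejecting 7. So w(8) = 7. P is now [[1, 2, 4], [3, 6, 8], [9]].
Step i=7: Q has 7 at row 3, column 1; remove 9 from row 3 of P and reverse-bump: 9 enters row 2 and ejects 8; 8 enters row 1 and ejects 4. So w(7) = 4. P is now [[1, 2, 8], [3, 6, 9]].
Step i=6: Q has 6 at row 2, column 3; remove 9 from row 2 of P and reverse-bump: 9 enters row 1 and ejects 8. So w(6) = 8. P is now [[1, 2, 9], [3, 6]].
Step i=5: Q has 5 at row 2, column 2; remove 6 from row 2 of P and reverse-bump: 6 enters row 1 and ejects 2. So w(5) = 2. P is now [[1, 6, 9], [3]].
Step i=4: Q has 4 at row 1, column 3; remove that cell from P, ejecting 9. So w(4) = 9. P is now [[1, 6], [3]].
Step i=3: Q has 3 at row 1, column 2; remove that cell from P, ejecting 6. So w(3) = 6. P is now [[1], [3]].
Step i=2: Q has 2 at row 2, column 1; remove 3 from row 2 of P and reverse-bump: 3 enters row 1 and ejects 1. So w(2) = 1. P is now [[3]].
Step i=1: Q has 1 at row 1, column 1; remove that cell from P, ejecting 3. So w(1) = 3. P is now [].

So w = 3 1 6 9 2 8 4 7 5.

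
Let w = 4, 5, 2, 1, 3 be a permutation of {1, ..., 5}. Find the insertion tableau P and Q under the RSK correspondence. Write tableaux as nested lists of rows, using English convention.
Insert each entry of the permutation into P by Schensted row insertion, recording in Q the position of each new cell.

After inserting 4: P = [[4]].
After inserting 5: P = [[4, 5]].
After inserting 2: P = [[2, 5], [4]].
After inserting 1: P = [[1, 5], [2], [4]].
After inserting 3: P = [[1, 3], [2, 5], [4]].

So P = [[1, 3], [2, 5], [4]], Q = [[1, 2], [3, 5], [4]].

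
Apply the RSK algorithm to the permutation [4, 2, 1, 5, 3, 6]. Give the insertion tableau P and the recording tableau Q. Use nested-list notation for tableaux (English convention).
P = [[1, 3, 6], [2, 5], [4]], Q = [[1, 4, 6], [2, 5], [3]]

Insert each entry of the permutation into P by Schensted row insertion, recording in Q the position of each new cell.

After inserting 4: P = [[4]].
After inserting 2: P = [[2], [4]].
After inserting 1: P = [[1], [2], [4]].
After inserting 5: P = [[1, 5], [2], [4]].
After inserting 3: P = [[1, 3], [2, 5], [4]].
After inserting 6: P = [[1, 3, 6], [2, 5], [4]].

So P = [[1, 3, 6], [2, 5], [4]], Q = [[1, 4, 6], [2, 5], [3]].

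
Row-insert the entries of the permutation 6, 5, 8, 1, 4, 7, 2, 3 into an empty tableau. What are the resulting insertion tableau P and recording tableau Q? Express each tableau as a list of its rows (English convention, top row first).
Insert each entry of the permutation into P by Schensted row insertion, recording in Q the position of each new cell.

After inserting 6: P = [[6]].
After inserting 5: P = [[5], [6]].
After inserting 8: P = [[5, 8], [6]].
After inserting 1: P = [[1, 8], [5], [6]].
After inserting 4: P = [[1, 4], [5, 8], [6]].
After inserting 7: P = [[1, 4, 7], [5, 8], [6]].
After inserting 2: P = [[1, 2, 7], [4, 8], [5], [6]].
After inserting 3: P = [[1, 2, 3], [4, 7], [5, 8], [6]].

So P = [[1, 2, 3], [4, 7], [5, 8], [6]], Q = [[1, 3, 6], [2, 5], [4, 8], [7]].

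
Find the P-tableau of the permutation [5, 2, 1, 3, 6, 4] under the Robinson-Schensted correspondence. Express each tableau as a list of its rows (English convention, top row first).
P = [[1, 3, 4], [2, 6], [5]]

Insert 5: appended to row 1. P = [[5]].
Insert 2: 2 bumps 5 from row 1; 5 starts row 2. P = [[2], [5]].
Insert 1: 1 bumps 2 from row 1; 2 bumps 5 from row 2; 5 starts row 3. P = [[1], [2], [5]].
Insert 3: appended to row 1. P = [[1, 3], [2], [5]].
Insert 6: appended to row 1. P = [[1, 3, 6], [2], [5]].
Insert 4: 4 bumps 6 from row 1; 6 appends to row 2. P = [[1, 3, 4], [2, 6], [5]].

So P = [[1, 3, 4], [2, 6], [5]].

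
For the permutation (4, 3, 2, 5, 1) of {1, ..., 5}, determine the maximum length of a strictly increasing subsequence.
2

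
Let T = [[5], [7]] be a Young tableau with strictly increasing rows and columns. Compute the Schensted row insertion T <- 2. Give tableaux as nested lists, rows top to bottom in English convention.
[[2], [5], [7]]

In row 1, 2 replaces 5 (the leftmost entry greater than 2); 5 is bumped to row 2. In row 2, 5 replaces 7 (the leftmost entry greater than 5); 7 is bumped to row 3. 7 starts a new row 3. The new tableau is [[2], [5], [7]].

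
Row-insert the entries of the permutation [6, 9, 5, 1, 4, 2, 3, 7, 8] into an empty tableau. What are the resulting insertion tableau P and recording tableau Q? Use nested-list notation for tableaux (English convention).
Insert each entry of the permutation into P by Schensted row insertion, recording in Q the position of each new cell.

Insert 6: appended to row 1. P = [[6]].
Insert 9: appended to row 1. P = [[6, 9]].
Insert 5: 5 bumps 6 from row 1; 6 starts row 2. P = [[5, 9], [6]].
Insert 1: 1 bumps 5 from row 1; 5 bumps 6 from row 2; 6 starts row 3. P = [[1, 9], [5], [6]].
Insert 4: 4 bumps 9 from row 1; 9 appends to row 2. P = [[1, 4], [5, 9], [6]].
Insert 2: 2 bumps 4 from row 1; 4 bumps 5 from row 2; 5 bumps 6 from row 3; 6 starts row 4. P = [[1, 2], [4, 9], [5], [6]].
Insert 3: appended to row 1. P = [[1, 2, 3], [4, 9], [5], [6]].
Insert 7: appended to row 1. P = [[1, 2, 3, 7], [4, 9], [5], [6]].
Insert 8: appended to row 1. P = [[1, 2, 3, 7, 8], [4, 9], [5], [6]].

So P = [[1, 2, 3, 7, 8], [4, 9], [5], [6]], Q = [[1, 2, 7, 8, 9], [3, 5], [4], [6]].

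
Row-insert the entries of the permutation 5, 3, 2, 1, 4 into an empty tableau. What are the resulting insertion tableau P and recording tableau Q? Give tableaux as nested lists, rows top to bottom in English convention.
P = [[1, 4], [2], [3], [5]], Q = [[1, 5], [2], [3], [4]]

Insert each entry of the permutation into P by Schensted row insertion, recording in Q the position of each new cell.

Insert 5: appended to row 1. P = [[5]].
Insert 3: 3 bumps 5 from row 1; 5 starts row 2. P = [[3], [5]].
Insert 2: 2 bumps 3 from row 1; 3 bumps 5 from row 2; 5 starts row 3. P = [[2], [3], [5]].
Insert 1: 1 bumps 2 from row 1; 2 bumps 3 from row 2; 3 bumps 5 from row 3; 5 starts row 4. P = [[1], [2], [3], [5]].
Insert 4: appended to row 1. P = [[1, 4], [2], [3], [5]].

So P = [[1, 4], [2], [3], [5]], Q = [[1, 5], [2], [3], [4]].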